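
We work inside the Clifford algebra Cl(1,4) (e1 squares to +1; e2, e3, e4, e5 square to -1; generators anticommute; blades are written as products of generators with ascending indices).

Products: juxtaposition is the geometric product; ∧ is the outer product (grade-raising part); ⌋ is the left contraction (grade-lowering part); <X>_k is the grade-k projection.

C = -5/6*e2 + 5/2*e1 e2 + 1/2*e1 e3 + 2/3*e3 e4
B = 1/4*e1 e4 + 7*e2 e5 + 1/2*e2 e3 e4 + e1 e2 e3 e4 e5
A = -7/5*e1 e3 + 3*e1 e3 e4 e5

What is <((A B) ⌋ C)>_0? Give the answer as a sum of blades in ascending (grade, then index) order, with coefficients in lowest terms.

step 1: 3*e2 + 7/20*e3 e4 - 3/4*e3 e5 - 7/10*e1 e2 e4 + 3/2*e1 e2 e5 + 7/5*e2 e4 e5 + 21*e1 e2 e3 e4 + 49/5*e1 e2 e3 e5
step 2: 34/15 + 15/2*e1
step 3: 34/15
Answer: 34/15


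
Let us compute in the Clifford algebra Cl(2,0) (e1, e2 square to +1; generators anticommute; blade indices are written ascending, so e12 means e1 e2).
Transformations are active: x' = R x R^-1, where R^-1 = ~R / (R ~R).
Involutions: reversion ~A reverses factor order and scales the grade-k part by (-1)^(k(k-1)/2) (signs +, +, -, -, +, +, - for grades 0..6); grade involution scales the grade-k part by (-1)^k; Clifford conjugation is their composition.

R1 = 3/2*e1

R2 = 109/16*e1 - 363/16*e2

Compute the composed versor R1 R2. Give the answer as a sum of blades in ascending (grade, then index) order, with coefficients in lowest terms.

Distribute over the terms of R1 (each basis-blade product reordered to ascending indices, repeated generators contracted through their squares):
(3/2*e1) R2 = 327/32 - 1089/32*e12
Answer: 327/32 - 1089/32*e12


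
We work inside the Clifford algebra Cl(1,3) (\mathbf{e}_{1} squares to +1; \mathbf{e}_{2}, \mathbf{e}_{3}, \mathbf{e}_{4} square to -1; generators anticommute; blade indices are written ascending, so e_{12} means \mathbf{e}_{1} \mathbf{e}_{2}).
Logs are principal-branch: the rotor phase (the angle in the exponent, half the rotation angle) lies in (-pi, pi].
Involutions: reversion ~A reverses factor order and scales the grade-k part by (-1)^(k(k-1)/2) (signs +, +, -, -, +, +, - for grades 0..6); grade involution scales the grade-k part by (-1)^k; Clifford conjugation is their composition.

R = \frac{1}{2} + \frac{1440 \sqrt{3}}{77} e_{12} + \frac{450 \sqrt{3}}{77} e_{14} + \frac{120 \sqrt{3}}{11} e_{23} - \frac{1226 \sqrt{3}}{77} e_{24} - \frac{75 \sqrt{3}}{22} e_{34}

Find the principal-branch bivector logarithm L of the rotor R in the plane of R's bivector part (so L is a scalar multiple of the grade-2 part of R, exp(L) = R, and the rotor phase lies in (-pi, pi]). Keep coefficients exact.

The scalar part of R is \frac{1}{2}, which fixes the principal-branch rotor phase; the unit plane is then the bivector part divided by the sine of that phase, and L is that plane scaled by the phase.
Concretely: cos(phase) = \frac{1}{2} gives phase = ±\frac{\pi}{3}, and since phase/sin(phase) is even the sign is immaterial: L = (phase/sin(phase)) * <R>_2 = (\frac{2 \sqrt{3} \pi}{9}) * <R>_2.
Answer: \frac{960 \pi}{77} e_{12} + \frac{300 \pi}{77} e_{14} + \frac{80 \pi}{11} e_{23} - \frac{2452 \pi}{231} e_{24} - \frac{25 \pi}{11} e_{34}


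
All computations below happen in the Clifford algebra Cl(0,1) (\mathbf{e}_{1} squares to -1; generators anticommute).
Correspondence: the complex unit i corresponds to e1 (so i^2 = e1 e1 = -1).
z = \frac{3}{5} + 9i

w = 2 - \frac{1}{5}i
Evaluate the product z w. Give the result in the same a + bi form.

In blades: z = \frac{3}{5} + 9 e_{1}, w = 2 - \frac{1}{5} e_{1}.
Distribute z over w term by term (generator squares from the signature, products reordered to ascending indices): (\frac{3}{5})*w = \frac{6}{5} - \frac{3}{25} e_{1}; (9 e_{1})*w = \frac{9}{5} + 18 e_{1}.
Sum: 3 + \frac{447}{25} e_{1}; translating back through the correspondence:
Answer: 3 + \frac{447}{25}i


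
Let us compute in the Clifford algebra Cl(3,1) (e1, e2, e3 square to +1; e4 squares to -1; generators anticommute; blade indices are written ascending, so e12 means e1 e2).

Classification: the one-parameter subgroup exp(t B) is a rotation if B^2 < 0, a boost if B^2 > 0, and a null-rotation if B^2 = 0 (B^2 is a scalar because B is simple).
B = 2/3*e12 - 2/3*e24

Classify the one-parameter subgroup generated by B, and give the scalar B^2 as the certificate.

B^2 term by term: the squares give (2/3)^2*(e12)^2 + (-2/3)^2*(e24)^2 = 4/9*(-1) + 4/9*(+1) = 0 (each basis 2-blade squares to minus the product of its generators' squares); cross terms between blades sharing an index anticommute and cancel. So B^2 = 0.
Answer: null-rotation, certificate B^2 = 0. Why this suffices: the scalar 0 survives any versor conjugation, so its sign alone determines the class however B is presented.


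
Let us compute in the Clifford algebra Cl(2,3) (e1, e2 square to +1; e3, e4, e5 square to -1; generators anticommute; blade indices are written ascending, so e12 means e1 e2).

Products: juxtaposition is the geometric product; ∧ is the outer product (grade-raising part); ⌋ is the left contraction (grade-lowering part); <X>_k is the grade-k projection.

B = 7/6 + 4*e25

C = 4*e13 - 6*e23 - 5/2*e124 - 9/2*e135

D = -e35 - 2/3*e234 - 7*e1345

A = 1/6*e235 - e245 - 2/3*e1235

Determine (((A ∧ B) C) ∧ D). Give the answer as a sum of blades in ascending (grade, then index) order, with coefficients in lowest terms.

step 1: 7/36*e235 - 7/6*e245 - 7/9*e1235
step 2: 7/2*e2 - 7/6*e5 - 7/8*e12 + 7/4*e15 + 28/9*e25 - 7/9*e125 + 161/18*e345 + 21/4*e1234 - 35/72*e1345 + 14/3*e12345
step 3: -7/2*e235 + 7/8*e1235 - 7/9*e2345 + 77/3*e12345
Answer: -7/2*e235 + 7/8*e1235 - 7/9*e2345 + 77/3*e12345


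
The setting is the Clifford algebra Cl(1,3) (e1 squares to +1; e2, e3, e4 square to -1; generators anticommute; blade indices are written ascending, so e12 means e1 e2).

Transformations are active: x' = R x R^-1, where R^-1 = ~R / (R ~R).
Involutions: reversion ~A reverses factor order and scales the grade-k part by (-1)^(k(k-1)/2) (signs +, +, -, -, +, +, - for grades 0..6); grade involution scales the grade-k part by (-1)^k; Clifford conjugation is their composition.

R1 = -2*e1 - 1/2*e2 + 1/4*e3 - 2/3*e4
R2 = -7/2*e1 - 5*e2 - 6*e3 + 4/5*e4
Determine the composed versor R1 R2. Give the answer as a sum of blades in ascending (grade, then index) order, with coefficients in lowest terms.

Distribute over the terms of R1 (each basis-blade product reordered to ascending indices, repeated generators contracted through their squares):
(-2*e1) R2 = 7 + 10*e12 + 12*e13 - 8/5*e14
(-1/2*e2) R2 = -5/2 - 7/4*e12 + 3*e23 - 2/5*e24
(1/4*e3) R2 = 3/2 + 7/8*e13 + 5/4*e23 + 1/5*e34
(-2/3*e4) R2 = 8/15 - 7/3*e14 - 10/3*e24 - 4*e34
Summing the partial products and collecting blades:
Answer: 98/15 + 33/4*e12 + 103/8*e13 - 59/15*e14 + 17/4*e23 - 56/15*e24 - 19/5*e34


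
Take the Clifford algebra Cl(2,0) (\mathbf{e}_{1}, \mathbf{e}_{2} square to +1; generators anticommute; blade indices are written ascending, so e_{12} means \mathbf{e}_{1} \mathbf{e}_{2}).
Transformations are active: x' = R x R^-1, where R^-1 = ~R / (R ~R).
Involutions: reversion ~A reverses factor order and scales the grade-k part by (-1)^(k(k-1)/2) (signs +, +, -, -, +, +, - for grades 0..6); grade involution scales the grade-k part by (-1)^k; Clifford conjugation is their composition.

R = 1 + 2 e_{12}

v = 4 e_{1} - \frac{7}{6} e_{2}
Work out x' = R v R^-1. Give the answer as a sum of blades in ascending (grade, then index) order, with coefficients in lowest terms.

~R = 1 - 2 e_{12}, and R ~R = 5, so R^-1 = ~R / (5).
R v = \frac{5}{3} e_{1} - \frac{55}{6} e_{2}
Answer: -\frac{10}{3} e_{1} - \frac{5}{2} e_{2}


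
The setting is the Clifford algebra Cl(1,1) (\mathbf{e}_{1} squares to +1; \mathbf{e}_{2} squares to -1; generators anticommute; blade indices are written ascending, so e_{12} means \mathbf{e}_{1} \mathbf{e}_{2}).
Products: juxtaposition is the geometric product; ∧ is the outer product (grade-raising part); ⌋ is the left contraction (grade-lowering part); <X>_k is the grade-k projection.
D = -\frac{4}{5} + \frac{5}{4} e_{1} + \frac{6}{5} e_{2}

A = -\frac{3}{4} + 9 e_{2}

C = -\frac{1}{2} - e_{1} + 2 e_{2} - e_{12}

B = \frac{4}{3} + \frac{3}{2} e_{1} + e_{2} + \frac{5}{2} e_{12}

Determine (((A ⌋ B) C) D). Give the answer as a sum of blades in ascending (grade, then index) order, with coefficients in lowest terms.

step 1: -10 + \frac{171}{8} e_{1} - \frac{3}{4} e_{2} - \frac{15}{8} e_{12}
step 2: -13 + \frac{61}{16} e_{1} - \frac{343}{8} e_{2} + \frac{847}{16} e_{12}
step 3: \frac{21317}{320} - \frac{3313}{40} e_{1} - \frac{15191}{320} e_{2} + \frac{2531}{160} e_{12}
Answer: \frac{21317}{320} - \frac{3313}{40} e_{1} - \frac{15191}{320} e_{2} + \frac{2531}{160} e_{12}


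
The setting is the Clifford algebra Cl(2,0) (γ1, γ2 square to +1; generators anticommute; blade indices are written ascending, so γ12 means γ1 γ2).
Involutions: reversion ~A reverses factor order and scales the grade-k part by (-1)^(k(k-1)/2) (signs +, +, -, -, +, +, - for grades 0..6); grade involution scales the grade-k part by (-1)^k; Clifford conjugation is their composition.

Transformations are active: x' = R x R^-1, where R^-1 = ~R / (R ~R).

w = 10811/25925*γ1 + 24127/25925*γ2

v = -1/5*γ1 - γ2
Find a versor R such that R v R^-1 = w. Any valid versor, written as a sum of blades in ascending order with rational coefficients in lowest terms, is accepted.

Take R = v + w = 5626/25925*γ1 - 1798/25925*γ2. Because q(v) = q(w) = 26/25, conjugation by R sends v exactly to w.
Answer: 5626/25925*γ1 - 1798/25925*γ2


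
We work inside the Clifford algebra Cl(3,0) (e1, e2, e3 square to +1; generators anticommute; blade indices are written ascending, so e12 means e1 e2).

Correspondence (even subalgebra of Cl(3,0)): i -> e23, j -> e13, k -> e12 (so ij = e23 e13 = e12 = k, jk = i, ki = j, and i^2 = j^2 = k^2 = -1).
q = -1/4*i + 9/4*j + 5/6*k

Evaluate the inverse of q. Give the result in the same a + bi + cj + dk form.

In blades: q = 5/6*e12 + 9/4*e13 - 1/4*e23.
With qbar = -5/6*e12 - 9/4*e13 + 1/4*e23 (scalar fixed, mapped units negated), q qbar = 419/72 (the sum of squared coefficients), so q^-1 = qbar / (419/72) = -60/419*e12 - 162/419*e13 + 18/419*e23; translating back:
Answer: 18/419*i - 162/419*j - 60/419*k


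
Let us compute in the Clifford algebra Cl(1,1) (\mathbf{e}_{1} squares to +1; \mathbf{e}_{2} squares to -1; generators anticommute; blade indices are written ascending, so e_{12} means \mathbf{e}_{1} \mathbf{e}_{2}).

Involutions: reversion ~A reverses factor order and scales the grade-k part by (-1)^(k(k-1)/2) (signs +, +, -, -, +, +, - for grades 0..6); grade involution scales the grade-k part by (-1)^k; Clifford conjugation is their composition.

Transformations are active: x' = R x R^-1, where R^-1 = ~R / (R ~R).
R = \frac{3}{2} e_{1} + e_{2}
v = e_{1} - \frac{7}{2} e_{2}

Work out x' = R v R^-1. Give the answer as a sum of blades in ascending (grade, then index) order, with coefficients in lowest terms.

~R = \frac{3}{2} e_{1} + e_{2}, and R ~R = \frac{5}{4}, so R^-1 = ~R / (\frac{5}{4}).
R v = 5 - \frac{25}{4} e_{12}
Answer: 11 e_{1} + \frac{23}{2} e_{2}


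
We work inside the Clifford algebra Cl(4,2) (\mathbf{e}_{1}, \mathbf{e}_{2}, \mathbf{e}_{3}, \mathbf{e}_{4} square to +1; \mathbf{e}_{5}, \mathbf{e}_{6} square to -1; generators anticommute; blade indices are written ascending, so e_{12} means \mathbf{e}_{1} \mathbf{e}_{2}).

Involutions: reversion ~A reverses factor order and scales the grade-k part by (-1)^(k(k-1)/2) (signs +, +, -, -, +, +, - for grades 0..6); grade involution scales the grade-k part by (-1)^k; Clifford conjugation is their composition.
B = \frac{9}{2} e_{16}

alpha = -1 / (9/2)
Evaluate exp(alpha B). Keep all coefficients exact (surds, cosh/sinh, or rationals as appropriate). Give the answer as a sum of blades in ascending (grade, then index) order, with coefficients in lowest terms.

B^2 = (\frac{9}{2})^2*(e_{16})^2 = \frac{81}{4}*(+1) = \frac{81}{4} (a basis 2-blade squares to minus the product of its generators' squares).
B^2 = \frac{81}{4} — hyperbolic case — the even/odd split gives cosh and sinh: l = \frac{9}{2}, alpha*l = -1, so exp(alpha B) = cosh(-1) + (sinh(-1)/(\frac{9}{2}))*B = \cosh{\left(1 \right)} + (- \frac{2 \sinh{\left(1 \right)}}{9})*B.
Answer: \cosh{\left(1 \right)} - \sinh{\left(1 \right)} e_{16}


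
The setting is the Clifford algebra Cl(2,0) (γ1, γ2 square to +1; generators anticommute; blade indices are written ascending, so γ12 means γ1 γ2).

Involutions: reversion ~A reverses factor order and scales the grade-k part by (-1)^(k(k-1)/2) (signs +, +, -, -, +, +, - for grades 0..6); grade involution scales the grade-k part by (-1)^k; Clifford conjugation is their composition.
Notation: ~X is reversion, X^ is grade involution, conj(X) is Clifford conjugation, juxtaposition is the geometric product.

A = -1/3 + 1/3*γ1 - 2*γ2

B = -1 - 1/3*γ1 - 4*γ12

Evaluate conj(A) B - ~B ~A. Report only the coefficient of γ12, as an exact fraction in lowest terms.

first term: 4/9 + 76/9*γ1 - 2/3*γ2 + 2*γ12
second term: 2/9 - 74/9*γ1 + 2/3*γ2 - 2/3*γ12
Answer: 8/3


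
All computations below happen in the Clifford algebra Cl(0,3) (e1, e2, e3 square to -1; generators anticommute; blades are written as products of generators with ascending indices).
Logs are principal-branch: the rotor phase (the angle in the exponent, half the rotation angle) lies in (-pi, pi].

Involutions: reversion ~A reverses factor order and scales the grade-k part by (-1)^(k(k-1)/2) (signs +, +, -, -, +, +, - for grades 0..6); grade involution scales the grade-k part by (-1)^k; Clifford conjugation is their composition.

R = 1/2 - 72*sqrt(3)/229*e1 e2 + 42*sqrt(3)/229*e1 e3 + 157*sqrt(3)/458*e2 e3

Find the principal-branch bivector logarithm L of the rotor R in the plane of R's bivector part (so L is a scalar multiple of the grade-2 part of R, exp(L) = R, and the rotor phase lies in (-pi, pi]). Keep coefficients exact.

The scalar part of R is 1/2, so the principal-branch rotor phase is pinned; divide the bivector part by its sine to get the unit plane — L is the phase times that plane.
Concretely: cos(phase) = 1/2 gives phase = ±pi/3, and since phase/sin(phase) is even the sign is immaterial: L = (phase/sin(phase)) * <R>_2 = (2*sqrt(3)*pi/9) * <R>_2.
Answer: -48*pi/229*e1 e2 + 28*pi/229*e1 e3 + 157*pi/687*e2 e3


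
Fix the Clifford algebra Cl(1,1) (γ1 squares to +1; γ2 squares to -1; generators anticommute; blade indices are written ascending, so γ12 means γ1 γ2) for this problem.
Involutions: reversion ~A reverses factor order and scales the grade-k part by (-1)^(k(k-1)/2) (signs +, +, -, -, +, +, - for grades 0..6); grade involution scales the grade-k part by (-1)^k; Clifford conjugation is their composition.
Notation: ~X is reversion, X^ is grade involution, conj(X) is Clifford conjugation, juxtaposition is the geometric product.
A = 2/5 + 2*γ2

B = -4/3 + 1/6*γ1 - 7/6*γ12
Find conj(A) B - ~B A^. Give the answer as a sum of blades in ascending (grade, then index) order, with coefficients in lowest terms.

first term: -8/15 + 12/5*γ1 + 8/3*γ2 - 2/15*γ12
second term: -8/15 + 12/5*γ1 + 8/3*γ2 + 2/15*γ12
Answer: -4/15*γ12


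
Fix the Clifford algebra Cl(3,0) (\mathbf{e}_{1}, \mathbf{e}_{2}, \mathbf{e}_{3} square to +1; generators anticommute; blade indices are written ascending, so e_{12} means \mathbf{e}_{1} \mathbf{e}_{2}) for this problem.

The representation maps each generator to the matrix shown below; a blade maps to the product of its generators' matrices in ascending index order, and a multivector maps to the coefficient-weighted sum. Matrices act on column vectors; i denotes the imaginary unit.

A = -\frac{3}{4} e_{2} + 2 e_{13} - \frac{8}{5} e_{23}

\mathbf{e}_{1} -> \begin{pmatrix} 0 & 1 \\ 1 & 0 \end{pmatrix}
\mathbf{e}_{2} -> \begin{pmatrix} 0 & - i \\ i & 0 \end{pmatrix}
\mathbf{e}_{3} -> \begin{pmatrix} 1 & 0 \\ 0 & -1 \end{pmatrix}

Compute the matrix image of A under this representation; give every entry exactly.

Bivector images (products of the table entries): rho(e_{13}) = rho(\mathbf{e}_{1})rho(\mathbf{e}_{3}) = \begin{pmatrix} 0 & -1 \\ 1 & 0 \end{pmatrix}; rho(e_{23}) = rho(\mathbf{e}_{2})rho(\mathbf{e}_{3}) = \begin{pmatrix} 0 & i \\ i & 0 \end{pmatrix}.
M = (-\frac{3}{4})*rho(e_{2}) + (2)*rho(e_{13}) + (-\frac{8}{5})*rho(e_{23}), summed entrywise:
Answer: \begin{pmatrix} 0 & -2 - \frac{17 i}{20} \\ 2 - \frac{47 i}{20} & 0 \end{pmatrix}


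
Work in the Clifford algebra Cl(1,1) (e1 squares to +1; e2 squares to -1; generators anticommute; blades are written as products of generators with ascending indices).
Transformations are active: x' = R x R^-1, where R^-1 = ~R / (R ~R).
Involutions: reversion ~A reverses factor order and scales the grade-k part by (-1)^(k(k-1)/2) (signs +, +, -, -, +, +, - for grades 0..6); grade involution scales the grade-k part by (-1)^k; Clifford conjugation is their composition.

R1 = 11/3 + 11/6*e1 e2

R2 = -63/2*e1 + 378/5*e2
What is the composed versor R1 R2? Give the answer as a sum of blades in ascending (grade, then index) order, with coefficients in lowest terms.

Distribute over the terms of R1 (each basis-blade product reordered to ascending indices, repeated generators contracted through their squares):
(11/3) R2 = -231/2*e1 + 1386/5*e2
(11/6*e1 e2) R2 = -693/5*e1 + 231/4*e2
Summing the partial products and collecting blades:
Answer: -2541/10*e1 + 6699/20*e2


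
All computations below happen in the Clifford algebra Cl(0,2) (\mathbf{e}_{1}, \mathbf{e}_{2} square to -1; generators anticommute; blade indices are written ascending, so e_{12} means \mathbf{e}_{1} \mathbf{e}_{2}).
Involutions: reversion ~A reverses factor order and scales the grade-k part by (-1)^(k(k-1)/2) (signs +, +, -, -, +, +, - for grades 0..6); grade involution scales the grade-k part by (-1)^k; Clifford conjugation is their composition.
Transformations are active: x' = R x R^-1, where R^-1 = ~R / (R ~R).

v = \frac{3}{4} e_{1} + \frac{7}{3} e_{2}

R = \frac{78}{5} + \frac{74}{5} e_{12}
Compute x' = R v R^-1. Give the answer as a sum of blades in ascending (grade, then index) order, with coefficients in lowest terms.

~R = \frac{78}{5} - \frac{74}{5} e_{12}, and R ~R = \frac{2312}{5}, so R^-1 = ~R / (\frac{2312}{5}).
R v = -\frac{137}{6} e_{1} + \frac{95}{2} e_{2}
Answer: -\frac{662}{289} e_{1} + \frac{3023}{3468} e_{2}


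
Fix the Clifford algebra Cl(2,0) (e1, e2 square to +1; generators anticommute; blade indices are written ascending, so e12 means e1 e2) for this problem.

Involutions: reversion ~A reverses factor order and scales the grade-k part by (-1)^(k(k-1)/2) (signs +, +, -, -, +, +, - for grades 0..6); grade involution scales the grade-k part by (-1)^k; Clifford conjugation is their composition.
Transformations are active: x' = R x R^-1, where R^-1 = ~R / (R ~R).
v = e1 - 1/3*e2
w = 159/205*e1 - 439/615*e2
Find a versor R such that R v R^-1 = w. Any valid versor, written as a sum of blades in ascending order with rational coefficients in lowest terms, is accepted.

Take R = v + w = 364/205*e1 - 644/615*e2. Because q(v) = q(w) = 10/9, conjugation by R sends v exactly to w.
Answer: 364/205*e1 - 644/615*e2


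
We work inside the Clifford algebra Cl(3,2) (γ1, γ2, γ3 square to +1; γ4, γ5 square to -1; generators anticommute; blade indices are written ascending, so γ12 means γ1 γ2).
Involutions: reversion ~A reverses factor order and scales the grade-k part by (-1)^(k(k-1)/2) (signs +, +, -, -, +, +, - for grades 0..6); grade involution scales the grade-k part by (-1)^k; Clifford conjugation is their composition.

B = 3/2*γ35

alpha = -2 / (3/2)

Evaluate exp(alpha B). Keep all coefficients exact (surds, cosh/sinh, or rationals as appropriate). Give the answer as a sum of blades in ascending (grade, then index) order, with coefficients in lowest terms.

B^2 = (3/2)^2*(γ35)^2 = 9/4*(+1) = 9/4 (a basis 2-blade squares to minus the product of its generators' squares).
B^2 = 9/4 — the series telescopes hyperbolically here: l = 3/2, alpha*l = -2, so exp(alpha B) = cosh(-2) + (sinh(-2)/(3/2))*B = cosh(2) + (-2*sinh(2)/3)*B.
Answer: cosh(2) - sinh(2)*γ35


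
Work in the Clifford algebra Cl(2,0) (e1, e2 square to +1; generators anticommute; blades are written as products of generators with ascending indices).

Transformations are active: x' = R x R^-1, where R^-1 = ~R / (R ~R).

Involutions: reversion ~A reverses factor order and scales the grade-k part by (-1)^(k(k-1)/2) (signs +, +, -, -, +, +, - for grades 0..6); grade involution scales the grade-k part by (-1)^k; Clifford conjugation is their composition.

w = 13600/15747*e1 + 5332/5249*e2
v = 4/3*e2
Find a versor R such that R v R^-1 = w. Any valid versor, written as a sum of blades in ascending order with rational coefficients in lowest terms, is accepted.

Since q(v) = q(w) = 16/9, the sum R = v + w = 13600/15747*e1 + 36992/15747*e2 does the job whenever invertible.
Answer: 13600/15747*e1 + 36992/15747*e2


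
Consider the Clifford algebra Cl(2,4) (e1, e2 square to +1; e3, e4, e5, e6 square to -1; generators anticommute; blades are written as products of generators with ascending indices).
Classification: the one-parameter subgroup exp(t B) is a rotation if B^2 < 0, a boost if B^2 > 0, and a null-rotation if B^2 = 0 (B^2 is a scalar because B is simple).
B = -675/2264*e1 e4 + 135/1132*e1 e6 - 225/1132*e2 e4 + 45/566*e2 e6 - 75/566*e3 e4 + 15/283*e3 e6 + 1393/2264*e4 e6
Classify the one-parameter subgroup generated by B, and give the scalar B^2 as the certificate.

B^2 term by term: the squares give (-675/2264)^2*(e1 e4)^2 + (135/1132)^2*(e1 e6)^2 + (-225/1132)^2*(e2 e4)^2 + (45/566)^2*(e2 e6)^2 + (-75/566)^2*(e3 e4)^2 + (15/283)^2*(e3 e6)^2 + (1393/2264)^2*(e4 e6)^2 = 455625/5125696*(+1) + 18225/1281424*(+1) + 50625/1281424*(+1) + 2025/320356*(+1) + 5625/320356*(-1) + 225/80089*(-1) + 1940449/5125696*(-1) = -1/4 (each basis 2-blade squares to minus the product of its generators' squares); cross terms between blades sharing an index anticommute and cancel; the commuting (index-disjoint) pairs give grade-4 terms 2*c*c'*(blade product), which cancel blade by blade — e1 e2 e4 e6: 30375/640712 - 30375/640712 = 0; e1 e3 e4 e6: 10125/320356 - 10125/320356 = 0; e2 e3 e4 e6: 3375/160178 - 3375/160178 = 0 — confirming B is simple. So B^2 = -1/4.
Answer: rotation, certificate B^2 = -1/4. The class reads off the invariant scalar -1/4 directly.


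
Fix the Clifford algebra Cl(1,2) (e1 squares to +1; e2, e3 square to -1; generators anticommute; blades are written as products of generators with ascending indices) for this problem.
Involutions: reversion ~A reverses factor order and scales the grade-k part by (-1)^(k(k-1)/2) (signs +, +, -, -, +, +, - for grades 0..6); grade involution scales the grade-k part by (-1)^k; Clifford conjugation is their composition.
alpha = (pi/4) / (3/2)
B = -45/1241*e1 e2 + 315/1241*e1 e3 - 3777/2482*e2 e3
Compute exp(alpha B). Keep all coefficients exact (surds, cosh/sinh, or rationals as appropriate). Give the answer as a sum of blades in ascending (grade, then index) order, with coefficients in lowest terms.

B^2 term by term: the squares give (-45/1241)^2*(e1 e2)^2 + (315/1241)^2*(e1 e3)^2 + (-3777/2482)^2*(e2 e3)^2 = 2025/1540081*(+1) + 99225/1540081*(+1) + 14265729/6160324*(-1) = -9/4 (each basis 2-blade squares to minus the product of its generators' squares); cross terms between blades sharing an index anticommute and cancel. So B^2 = -9/4.
B^2 = -9/4 — the series telescopes trigonometrically here: l = 3/2, alpha*l = pi/4, so exp(alpha B) = cos(pi/4) + (sin(pi/4)/(3/2))*B = sqrt(2)/2 + (sqrt(2)/3)*B.
Answer: sqrt(2)/2 - 15*sqrt(2)/1241*e1 e2 + 105*sqrt(2)/1241*e1 e3 - 1259*sqrt(2)/2482*e2 e3


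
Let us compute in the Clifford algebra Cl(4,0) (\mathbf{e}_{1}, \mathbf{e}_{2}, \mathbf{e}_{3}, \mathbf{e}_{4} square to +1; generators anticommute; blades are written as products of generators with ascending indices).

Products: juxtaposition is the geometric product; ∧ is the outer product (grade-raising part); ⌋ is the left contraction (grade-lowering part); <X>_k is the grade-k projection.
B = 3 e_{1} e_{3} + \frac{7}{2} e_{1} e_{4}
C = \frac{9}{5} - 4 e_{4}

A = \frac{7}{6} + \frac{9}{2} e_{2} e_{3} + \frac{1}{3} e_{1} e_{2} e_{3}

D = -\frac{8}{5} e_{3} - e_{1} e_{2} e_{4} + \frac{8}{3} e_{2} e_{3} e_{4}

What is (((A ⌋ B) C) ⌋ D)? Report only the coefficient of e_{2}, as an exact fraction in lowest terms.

step 1: \frac{7}{2} e_{1} e_{3} + \frac{49}{12} e_{1} e_{4}
step 2: -\frac{49}{3} e_{1} + \frac{63}{10} e_{1} e_{3} + \frac{147}{20} e_{1} e_{4} - 14 e_{1} e_{3} e_{4}
step 3: -\frac{147}{20} e_{2} + \frac{49}{3} e_{2} e_{4}
Answer: -\frac{147}{20}


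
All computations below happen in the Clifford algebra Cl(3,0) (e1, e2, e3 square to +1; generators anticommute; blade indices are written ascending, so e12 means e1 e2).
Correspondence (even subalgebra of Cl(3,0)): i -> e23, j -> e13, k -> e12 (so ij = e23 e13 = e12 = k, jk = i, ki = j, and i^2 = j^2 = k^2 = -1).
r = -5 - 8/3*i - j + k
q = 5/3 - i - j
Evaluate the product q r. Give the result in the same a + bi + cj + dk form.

In blades: q = 5/3 - e13 - e23, r = -5 + e12 - e13 - 8/3*e23.
Distribute q over r term by term (generator squares from the signature, products reordered to ascending indices): (5/3)*r = -25/3 + 5/3*e12 - 5/3*e13 - 40/9*e23; (-e13)*r = -1 - 8/3*e12 + 5*e13 - e23; (-e23)*r = -8/3 + e12 + e13 + 5*e23.
Sum: -12 + 13/3*e13 - 4/9*e23; translating back through the correspondence:
Answer: -12 - 4/9*i + 13/3*j


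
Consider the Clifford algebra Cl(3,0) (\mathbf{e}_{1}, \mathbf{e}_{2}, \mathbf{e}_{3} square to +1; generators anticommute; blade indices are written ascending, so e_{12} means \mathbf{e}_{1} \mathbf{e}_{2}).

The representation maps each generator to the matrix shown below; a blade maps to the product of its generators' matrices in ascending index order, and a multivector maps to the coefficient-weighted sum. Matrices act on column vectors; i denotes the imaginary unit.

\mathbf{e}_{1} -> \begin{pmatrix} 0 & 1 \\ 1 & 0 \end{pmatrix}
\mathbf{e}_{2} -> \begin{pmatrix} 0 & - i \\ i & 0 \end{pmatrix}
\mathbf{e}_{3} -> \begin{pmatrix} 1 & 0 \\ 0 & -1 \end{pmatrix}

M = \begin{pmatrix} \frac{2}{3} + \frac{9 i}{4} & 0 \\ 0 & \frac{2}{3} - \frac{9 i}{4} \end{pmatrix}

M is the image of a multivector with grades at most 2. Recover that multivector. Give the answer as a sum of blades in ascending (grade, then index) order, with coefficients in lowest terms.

Method: 1, rho(e_{1}), rho(e_{2}), rho(e_{3}) form a trace-orthogonal basis of the 2x2 complex matrices (tr(X Y) = 2 if X = Y, else 0), so M = m0*1 + m1*rho(e_{1}) + m2*rho(e_{2}) + m3*rho(e_{3}) with m0 = tr(M)/2 = \frac{2}{3}, m1 = tr(M rho(e_{1}))/2 = 0, m2 = tr(M rho(e_{2}))/2 = 0, m3 = tr(M rho(e_{3}))/2 = \frac{9 i}{4}.
Multiplying table entries, the bivector images are rho(e_{12}) = i*rho(e_{3}), rho(e_{13}) = -i*rho(e_{2}), rho(e_{23}) = i*rho(e_{1}); with real blade coefficients the real parts of m0..m3 are the coefficients of 1, e_{1}, e_{2}, e_{3} and the imaginary parts give the bivectors (e_{23}: Im m1, e_{13}: -Im m2, e_{12}: Im m3).
Answer: \frac{2}{3} + \frac{9}{4} e_{12}


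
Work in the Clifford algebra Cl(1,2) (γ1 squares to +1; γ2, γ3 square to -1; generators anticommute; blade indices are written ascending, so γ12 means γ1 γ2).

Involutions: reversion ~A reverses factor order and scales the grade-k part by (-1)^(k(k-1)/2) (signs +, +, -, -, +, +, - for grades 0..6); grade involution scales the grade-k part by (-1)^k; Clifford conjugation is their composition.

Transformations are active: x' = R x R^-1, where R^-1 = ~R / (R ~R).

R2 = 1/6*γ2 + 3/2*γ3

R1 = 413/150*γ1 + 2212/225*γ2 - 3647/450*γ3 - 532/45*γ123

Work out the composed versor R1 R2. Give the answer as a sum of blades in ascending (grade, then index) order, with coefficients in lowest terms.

Distribute over the terms of R2 (each basis-blade product reordered to ascending indices, repeated generators contracted through their squares):
R1 (1/6*γ2) = -1106/675 + 413/900*γ12 - 266/135*γ13 + 3647/2700*γ23
R1 (3/2*γ3) = 3647/300 + 266/15*γ12 + 413/100*γ13 + 1106/75*γ23
Summing the partial products and collecting blades:
Answer: 28399/2700 + 16373/900*γ12 + 5831/2700*γ13 + 43463/2700*γ23


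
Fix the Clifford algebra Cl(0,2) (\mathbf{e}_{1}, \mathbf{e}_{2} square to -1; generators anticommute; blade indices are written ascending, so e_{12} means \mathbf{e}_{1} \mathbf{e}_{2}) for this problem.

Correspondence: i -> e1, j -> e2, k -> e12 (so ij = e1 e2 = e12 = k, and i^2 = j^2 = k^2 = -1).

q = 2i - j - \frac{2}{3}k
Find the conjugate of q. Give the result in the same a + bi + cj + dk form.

In blades: q = 2 e_{1} - e_{2} - \frac{2}{3} e_{12}.
Conjugation here is Clifford conjugation: the scalar is fixed and the grade-1 and grade-2 blades all flip sign, giving -2 e_{1} + e_{2} + \frac{2}{3} e_{12}; translating back:
Answer: -2i + j + \frac{2}{3}k


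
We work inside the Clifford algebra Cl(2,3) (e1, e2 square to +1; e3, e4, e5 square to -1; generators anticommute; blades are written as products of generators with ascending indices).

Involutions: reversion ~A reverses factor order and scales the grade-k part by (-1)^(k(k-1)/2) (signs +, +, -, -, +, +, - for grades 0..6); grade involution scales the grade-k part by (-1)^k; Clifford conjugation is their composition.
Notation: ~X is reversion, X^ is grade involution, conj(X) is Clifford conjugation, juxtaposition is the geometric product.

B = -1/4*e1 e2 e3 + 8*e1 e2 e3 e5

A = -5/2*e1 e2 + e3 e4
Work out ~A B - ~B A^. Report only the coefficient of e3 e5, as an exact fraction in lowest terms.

first term: 5/8*e3 - 20*e3 e5 + 1/4*e1 e2 e4 - 8*e1 e2 e4 e5
second term: 5/8*e3 + 20*e3 e5 - 1/4*e1 e2 e4 - 8*e1 e2 e4 e5
Answer: -40


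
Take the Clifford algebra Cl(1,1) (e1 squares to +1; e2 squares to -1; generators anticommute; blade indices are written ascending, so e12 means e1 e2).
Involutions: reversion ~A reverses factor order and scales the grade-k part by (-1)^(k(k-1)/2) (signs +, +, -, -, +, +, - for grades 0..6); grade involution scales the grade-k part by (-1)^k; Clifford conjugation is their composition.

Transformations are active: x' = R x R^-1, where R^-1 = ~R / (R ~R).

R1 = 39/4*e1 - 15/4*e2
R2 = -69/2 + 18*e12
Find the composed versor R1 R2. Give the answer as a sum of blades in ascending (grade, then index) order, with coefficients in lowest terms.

Distribute over the terms of R1 (each basis-blade product reordered to ascending indices, repeated generators contracted through their squares):
(39/4*e1) R2 = -2691/8*e1 + 351/2*e2
(-15/4*e2) R2 = -135/2*e1 + 1035/8*e2
Summing the partial products and collecting blades:
Answer: -3231/8*e1 + 2439/8*e2


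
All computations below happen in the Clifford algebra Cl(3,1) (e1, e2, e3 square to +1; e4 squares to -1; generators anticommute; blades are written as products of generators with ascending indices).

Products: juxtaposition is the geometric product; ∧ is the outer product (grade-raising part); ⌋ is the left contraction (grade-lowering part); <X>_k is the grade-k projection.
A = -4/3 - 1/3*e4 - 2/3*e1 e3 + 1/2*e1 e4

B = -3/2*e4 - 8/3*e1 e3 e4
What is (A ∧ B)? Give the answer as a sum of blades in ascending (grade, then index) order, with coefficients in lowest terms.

step 1: 2*e4 + 41/9*e1 e3 e4
Answer: 2*e4 + 41/9*e1 e3 e4


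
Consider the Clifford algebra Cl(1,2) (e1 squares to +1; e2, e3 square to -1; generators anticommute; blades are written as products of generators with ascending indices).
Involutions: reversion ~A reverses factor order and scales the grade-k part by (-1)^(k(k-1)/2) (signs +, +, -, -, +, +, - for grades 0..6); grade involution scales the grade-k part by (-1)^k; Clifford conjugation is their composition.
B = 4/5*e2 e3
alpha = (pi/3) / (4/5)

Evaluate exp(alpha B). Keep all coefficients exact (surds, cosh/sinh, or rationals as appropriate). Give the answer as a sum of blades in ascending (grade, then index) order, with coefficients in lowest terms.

B^2 = (4/5)^2*(e2 e3)^2 = 16/25*(-1) = -16/25 (a basis 2-blade squares to minus the product of its generators' squares).
B^2 = -16/25 — B^2 < 0, so the exponential closes trigonometrically: l = 4/5, alpha*l = pi/3, so exp(alpha B) = cos(pi/3) + (sin(pi/3)/(4/5))*B = 1/2 + (5*sqrt(3)/8)*B.
Answer: 1/2 + sqrt(3)/2*e2 e3


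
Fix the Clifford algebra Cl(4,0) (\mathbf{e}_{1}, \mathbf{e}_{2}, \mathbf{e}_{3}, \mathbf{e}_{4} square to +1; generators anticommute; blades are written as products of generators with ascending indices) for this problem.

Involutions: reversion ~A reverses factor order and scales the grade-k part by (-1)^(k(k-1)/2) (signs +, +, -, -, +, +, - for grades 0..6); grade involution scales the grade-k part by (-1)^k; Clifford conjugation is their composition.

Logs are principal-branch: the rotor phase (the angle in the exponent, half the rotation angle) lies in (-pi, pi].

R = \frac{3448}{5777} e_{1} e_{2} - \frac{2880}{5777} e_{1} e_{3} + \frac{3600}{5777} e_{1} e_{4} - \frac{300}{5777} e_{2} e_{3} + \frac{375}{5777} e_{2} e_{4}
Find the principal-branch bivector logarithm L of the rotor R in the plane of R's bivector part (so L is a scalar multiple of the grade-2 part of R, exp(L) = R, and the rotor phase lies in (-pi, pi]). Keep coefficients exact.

The scalar part of R is 0, and that scalar determines the rotor phase on the principal branch; recovering the unit plane as bivector-part over sine of the phase gives L = phase * plane.
Concretely: cos(phase) = 0 gives phase = ±\frac{\pi}{2}, and since phase/sin(phase) is even the sign is immaterial: L = (phase/sin(phase)) * <R>_2 = (\frac{\pi}{2}) * <R>_2.
Answer: \frac{1724 \pi}{5777} e_{1} e_{2} - \frac{1440 \pi}{5777} e_{1} e_{3} + \frac{1800 \pi}{5777} e_{1} e_{4} - \frac{150 \pi}{5777} e_{2} e_{3} + \frac{375 \pi}{11554} e_{2} e_{4}


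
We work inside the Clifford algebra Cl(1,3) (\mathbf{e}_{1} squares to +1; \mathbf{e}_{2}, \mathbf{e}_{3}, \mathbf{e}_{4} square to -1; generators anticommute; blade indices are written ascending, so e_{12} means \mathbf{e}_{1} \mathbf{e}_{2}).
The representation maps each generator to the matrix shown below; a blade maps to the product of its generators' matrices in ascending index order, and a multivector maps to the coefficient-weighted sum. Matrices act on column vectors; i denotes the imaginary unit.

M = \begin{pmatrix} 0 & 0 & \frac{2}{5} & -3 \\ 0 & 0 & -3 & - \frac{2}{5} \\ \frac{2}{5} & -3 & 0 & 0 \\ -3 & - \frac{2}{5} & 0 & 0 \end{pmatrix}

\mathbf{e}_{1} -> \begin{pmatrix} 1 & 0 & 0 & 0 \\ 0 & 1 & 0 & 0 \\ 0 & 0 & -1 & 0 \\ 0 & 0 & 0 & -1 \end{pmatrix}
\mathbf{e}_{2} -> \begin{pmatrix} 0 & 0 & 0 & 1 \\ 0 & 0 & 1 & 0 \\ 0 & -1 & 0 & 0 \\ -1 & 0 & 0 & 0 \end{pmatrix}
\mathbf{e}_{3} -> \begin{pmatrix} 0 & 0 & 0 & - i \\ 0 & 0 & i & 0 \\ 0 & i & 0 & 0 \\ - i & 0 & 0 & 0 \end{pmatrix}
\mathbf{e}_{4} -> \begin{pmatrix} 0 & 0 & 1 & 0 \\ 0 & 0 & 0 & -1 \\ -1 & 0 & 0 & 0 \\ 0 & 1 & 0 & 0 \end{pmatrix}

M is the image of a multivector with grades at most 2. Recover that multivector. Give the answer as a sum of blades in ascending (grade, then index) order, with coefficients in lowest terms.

Method: the blade images are trace-orthogonal — tr(rho(e_A) rho(e_B)^-1) = 4 if A = B and 0 otherwise — and rho(e_A)^-1 = (e_A)^2 * rho(e_A) with (e_A)^2 = +1 or -1, so the coefficient of e_A in the preimage is (e_A)^2 * tr(M rho(e_A))/4.
Nonzero projections over blades of grade <= 2: e_{12}: (e_{12})^2 = +1, tr(M rho(e_{12})) = -12, coefficient -3; e_{14}: (e_{14})^2 = +1, tr(M rho(e_{14})) = \frac{8}{5}, coefficient \frac{2}{5}. Every other blade of grade <= 2 projects to 0.
Answer: -3 e_{12} + \frac{2}{5} e_{14}


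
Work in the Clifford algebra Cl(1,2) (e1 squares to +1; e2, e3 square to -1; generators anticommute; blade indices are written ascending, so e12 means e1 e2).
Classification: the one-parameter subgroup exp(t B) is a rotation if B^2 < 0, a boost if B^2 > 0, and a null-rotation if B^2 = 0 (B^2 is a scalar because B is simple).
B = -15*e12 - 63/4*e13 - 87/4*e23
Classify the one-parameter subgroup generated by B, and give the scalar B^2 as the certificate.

B^2 term by term: the squares give (-15)^2*(e12)^2 + (-63/4)^2*(e13)^2 + (-87/4)^2*(e23)^2 = 225*(+1) + 3969/16*(+1) + 7569/16*(-1) = 0 (each basis 2-blade squares to minus the product of its generators' squares); cross terms between blades sharing an index anticommute and cancel. So B^2 = 0.
Answer: null-rotation, certificate B^2 = 0. B^2 = 0 is basis-independent, so its sign is the whole story.


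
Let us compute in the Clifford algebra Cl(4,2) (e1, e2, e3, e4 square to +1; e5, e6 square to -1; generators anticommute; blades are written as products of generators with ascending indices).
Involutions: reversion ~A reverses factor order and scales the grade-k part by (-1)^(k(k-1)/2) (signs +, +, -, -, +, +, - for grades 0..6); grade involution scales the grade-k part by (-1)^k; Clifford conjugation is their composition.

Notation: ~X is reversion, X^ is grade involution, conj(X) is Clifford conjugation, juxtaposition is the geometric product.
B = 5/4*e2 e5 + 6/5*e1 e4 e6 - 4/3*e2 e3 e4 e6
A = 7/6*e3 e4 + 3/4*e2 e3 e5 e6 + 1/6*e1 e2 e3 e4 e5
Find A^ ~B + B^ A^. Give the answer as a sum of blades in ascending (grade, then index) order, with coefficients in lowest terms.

first term: 14/9*e2 e6 + 15/16*e3 e6 - e4 e5 + 5/24*e1 e3 e4 - 7/5*e1 e3 e6 + 2/9*e1 e5 e6 - 35/24*e2 e3 e4 e5 - 1/5*e2 e3 e5 e6 + 9/10*e1 e2 e3 e4 e5
second term: 14/9*e2 e6 - 15/16*e3 e6 + e4 e5 - 5/24*e1 e3 e4 + 7/5*e1 e3 e6 - 2/9*e1 e5 e6 + 35/24*e2 e3 e4 e5 + 1/5*e2 e3 e5 e6 - 9/10*e1 e2 e3 e4 e5
Answer: 28/9*e2 e6


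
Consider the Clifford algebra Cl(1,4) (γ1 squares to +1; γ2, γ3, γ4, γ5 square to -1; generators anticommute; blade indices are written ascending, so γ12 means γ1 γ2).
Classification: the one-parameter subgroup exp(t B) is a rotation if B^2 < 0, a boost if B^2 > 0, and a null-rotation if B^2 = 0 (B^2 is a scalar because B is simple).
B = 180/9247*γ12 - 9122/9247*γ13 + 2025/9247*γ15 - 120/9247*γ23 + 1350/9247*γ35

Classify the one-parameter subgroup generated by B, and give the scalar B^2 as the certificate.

B^2 term by term: the squares give (180/9247)^2*(γ12)^2 + (-9122/9247)^2*(γ13)^2 + (2025/9247)^2*(γ15)^2 + (-120/9247)^2*(γ23)^2 + (1350/9247)^2*(γ35)^2 = 32400/85507009*(+1) + 83210884/85507009*(+1) + 4100625/85507009*(+1) + 14400/85507009*(-1) + 1822500/85507009*(-1) = 1 (each basis 2-blade squares to minus the product of its generators' squares); cross terms between blades sharing an index anticommute and cancel; the commuting (index-disjoint) pairs give grade-4 terms 2*c*c'*(blade product), which cancel blade by blade — γ1235: 486000/85507009 - 486000/85507009 = 0 — confirming B is simple. So B^2 = 1.
Answer: boost, certificate B^2 = 1. Certificate logic: 1 is a conjugation-invariant scalar, so its sign fixes rotation versus boost versus null-rotation outright.


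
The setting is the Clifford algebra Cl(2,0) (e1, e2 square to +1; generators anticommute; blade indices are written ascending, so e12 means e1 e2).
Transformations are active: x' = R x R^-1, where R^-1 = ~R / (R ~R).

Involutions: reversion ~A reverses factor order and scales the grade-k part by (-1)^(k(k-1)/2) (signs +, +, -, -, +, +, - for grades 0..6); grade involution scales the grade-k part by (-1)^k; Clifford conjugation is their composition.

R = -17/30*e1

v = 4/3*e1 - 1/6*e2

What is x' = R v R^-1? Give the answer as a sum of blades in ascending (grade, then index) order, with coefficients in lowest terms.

~R = -17/30*e1, and R ~R = 289/900, so R^-1 = ~R / (289/900).
R v = -34/45 + 17/180*e12
Answer: 4/3*e1 + 1/6*e2


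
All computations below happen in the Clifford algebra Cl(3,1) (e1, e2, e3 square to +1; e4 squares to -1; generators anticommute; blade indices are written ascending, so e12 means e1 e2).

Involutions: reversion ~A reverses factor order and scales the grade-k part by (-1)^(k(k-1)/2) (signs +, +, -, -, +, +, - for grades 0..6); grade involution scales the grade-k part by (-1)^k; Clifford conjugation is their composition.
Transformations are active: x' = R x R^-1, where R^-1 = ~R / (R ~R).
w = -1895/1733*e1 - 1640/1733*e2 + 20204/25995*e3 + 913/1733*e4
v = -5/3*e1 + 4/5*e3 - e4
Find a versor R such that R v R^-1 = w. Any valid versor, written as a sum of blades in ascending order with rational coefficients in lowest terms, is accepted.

Reasoning: v^2 = w^2 = 544/225 since conjugation preserves the quadratic form; R = v + w = -14350/5199*e1 - 1640/1733*e2 + 8200/5199*e3 - 820/1733*e4 is then valid when invertible, keeping its own part and reversing (v - w)/2.
Answer: -14350/5199*e1 - 1640/1733*e2 + 8200/5199*e3 - 820/1733*e4
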